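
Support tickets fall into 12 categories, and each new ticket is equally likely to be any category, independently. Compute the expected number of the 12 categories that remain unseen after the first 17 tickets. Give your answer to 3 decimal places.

For each category, P(unseen after 17) = (11/12)^17 = 0.2278.
By linearity of expectation, E[unseen] = 12·(11/12)^17 = 2.7339.

2.734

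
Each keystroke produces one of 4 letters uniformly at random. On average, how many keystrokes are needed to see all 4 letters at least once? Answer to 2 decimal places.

8.33

After k distinct letters have appeared, the next keystroke gives a new one with probability (4-k)/4, so the expected wait for the (k+1)-th is 4/(4-k).
E[T] = 4/4 + 4/3 + 4/2 + 4/1 = 4·H_{4}.
H_{4} = 2.083, so E[T] = 8.333.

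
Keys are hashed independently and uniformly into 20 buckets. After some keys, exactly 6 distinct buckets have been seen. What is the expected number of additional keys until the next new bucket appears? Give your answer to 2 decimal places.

The number of keys until the next new bucket is geometric with success probability 14/20, so its mean is 20/14.
E = 20/14 = 1.429.

1.43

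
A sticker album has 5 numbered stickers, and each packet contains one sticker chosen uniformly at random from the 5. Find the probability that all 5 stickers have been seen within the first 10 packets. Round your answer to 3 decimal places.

By inclusion–exclusion over which stickers are missing,
P(all seen) = Σ_{j=0}^{5} (-1)^j C(5,j)((5-j)/5)^10
= 1.0000 - 0.5369 + 0.0605 - 0.0010 + 0.0000 - 0.0000
= 0.5225.

0.523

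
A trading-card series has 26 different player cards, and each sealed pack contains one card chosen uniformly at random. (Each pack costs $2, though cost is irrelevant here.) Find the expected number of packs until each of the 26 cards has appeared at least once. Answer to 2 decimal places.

100.21

Split into phases: going from k distinct to k+1 distinct takes on average 26/(26-k) packs.
E[T] = 26/26 + 26/25 + 26/24 + ... + 26/2 + 26/1 = 26·H_{26}.
H_{26} = 3.854, so E[T] = 100.215.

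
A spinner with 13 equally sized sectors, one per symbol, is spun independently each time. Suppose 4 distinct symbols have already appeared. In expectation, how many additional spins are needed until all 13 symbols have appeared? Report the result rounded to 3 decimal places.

36.777

The wait to go from k to k+1 distinct symbols is geometric with mean 13/(13-k).
Sum over k = 4,...,12: E = 13/9 + 13/8 + 13/7 + ... + 13/2 + 13/1 = 36.7766.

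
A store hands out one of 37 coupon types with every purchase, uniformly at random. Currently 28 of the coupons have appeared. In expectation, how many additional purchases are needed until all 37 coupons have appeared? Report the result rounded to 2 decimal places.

With k distinct coupons already seen, the next new one takes an expected 37/(37-k) purchases.
Sum over k = 28,...,36: E = 37/9 + 37/8 + 37/7 + ... + 37/2 + 37/1 = 104.672.

104.67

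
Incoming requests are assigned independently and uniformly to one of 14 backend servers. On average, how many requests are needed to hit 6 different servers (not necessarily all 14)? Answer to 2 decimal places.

7.47

Going from k to k+1 distinct takes a geometric number of requests with mean 14/(14-k).
Sum over k = 0,...,5: E = 14/14 + 14/13 + 14/12 + 14/11 + 14/10 + 14/9 = 7.472.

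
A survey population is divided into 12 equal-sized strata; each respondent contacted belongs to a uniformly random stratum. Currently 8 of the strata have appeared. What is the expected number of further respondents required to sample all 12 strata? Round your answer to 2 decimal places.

25.00

From k distinct to k+1 distinct takes on average 12/(12-k) respondents.
Sum over k = 8,...,11: E = 12/4 + 12/3 + 12/2 + 12/1 = 25.000.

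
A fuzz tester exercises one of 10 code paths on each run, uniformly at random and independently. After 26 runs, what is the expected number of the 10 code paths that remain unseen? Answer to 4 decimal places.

0.6461

For each code path, P(unseen after 26) = (9/10)^26 = 0.06461.
By linearity of expectation, E[unseen] = 10·(9/10)^26 = 0.64611.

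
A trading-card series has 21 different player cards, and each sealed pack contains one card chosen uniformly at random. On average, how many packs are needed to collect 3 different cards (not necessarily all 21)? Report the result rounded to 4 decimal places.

With k distinct cards already seen, the next new one arrives after an expected 21/(21-k) packs.
Sum over k = 0,...,2: E = 21/21 + 21/20 + 21/19 = 3.15526.

3.1553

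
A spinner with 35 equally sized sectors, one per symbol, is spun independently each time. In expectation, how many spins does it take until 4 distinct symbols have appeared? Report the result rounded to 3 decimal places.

Going from k to k+1 distinct takes a geometric number of spins with mean 35/(35-k).
Sum over k = 0,...,3: E = 35/35 + 35/34 + 35/33 + 35/32 = 4.1838.

4.184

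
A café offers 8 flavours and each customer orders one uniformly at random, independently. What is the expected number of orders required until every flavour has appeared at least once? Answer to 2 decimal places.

21.74

After k distinct flavours have appeared, the next order gives a new one with probability (8-k)/8, so the expected wait for the (k+1)-th is 8/(8-k).
E[T] = 8/8 + 8/7 + 8/6 + ... + 8/2 + 8/1 = 8·H_{8}.
H_{8} = 2.718, so E[T] = 21.743.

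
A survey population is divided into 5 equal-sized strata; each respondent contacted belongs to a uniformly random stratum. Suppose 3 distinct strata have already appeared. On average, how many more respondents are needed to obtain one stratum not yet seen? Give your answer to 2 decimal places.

2.50

Each respondent yields a new stratum with probability (5-3)/5 = 2/5, so the wait is geometric with mean 5/2.
E = 5/2 = 2.500.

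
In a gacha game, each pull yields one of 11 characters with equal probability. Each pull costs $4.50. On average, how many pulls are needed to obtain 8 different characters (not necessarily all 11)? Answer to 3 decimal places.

Going from k to k+1 distinct takes a geometric number of pulls with mean 11/(11-k).
Sum over k = 0,...,7: E = 11/11 + 11/10 + 11/9 + ... + 11/5 + 11/4 = 13.0520.

13.052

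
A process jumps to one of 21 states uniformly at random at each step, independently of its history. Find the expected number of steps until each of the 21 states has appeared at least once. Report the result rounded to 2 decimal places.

After k distinct states have appeared, the next step gives a new one with probability (21-k)/21, so the expected wait for the (k+1)-th is 21/(21-k).
E[T] = 21/21 + 21/20 + 21/19 + ... + 21/2 + 21/1 = 21·H_{21}.
H_{21} = 3.645, so E[T] = 76.553.

76.55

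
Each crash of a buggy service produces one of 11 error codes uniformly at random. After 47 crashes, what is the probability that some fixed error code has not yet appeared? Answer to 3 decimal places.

On each crash the fixed error code fails to appear with probability 10/11.
P(still missing after 47) = (10/11)^47 = 0.0113.

0.011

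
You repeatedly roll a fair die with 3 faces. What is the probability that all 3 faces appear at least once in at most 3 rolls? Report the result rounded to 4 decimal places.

By inclusion–exclusion over which faces are missing,
P(all seen) = Σ_{j=0}^{3} (-1)^j C(3,j)((3-j)/3)^3
= 1.00000 - 0.88889 + 0.11111 - 0.00000
= 0.22222.

0.2222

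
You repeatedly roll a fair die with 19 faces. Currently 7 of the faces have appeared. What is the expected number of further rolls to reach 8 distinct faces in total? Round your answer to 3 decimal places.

The wait to go from k to k+1 distinct faces is geometric with mean 19/(19-k).
Only the k = 7 term is needed: E = 19/12 = 1.5833.

1.583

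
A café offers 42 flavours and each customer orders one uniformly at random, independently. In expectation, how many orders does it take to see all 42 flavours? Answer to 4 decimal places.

181.7232

The wait to go from k to k+1 distinct flavours is geometric with mean 42/(42-k).
E[T] = 42/42 + 42/41 + 42/40 + ... + 42/2 + 42/1 = 42·H_{42}.
H_{42} = 4.32674, so E[T] = 181.72320.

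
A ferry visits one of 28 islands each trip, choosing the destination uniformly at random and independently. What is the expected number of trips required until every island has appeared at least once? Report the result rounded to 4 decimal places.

109.9608

Split into phases: going from k distinct to k+1 distinct takes on average 28/(28-k) trips.
E[T] = 28/28 + 28/27 + 28/26 + ... + 28/2 + 28/1 = 28·H_{28}.
H_{28} = 3.92717, so E[T] = 109.96079.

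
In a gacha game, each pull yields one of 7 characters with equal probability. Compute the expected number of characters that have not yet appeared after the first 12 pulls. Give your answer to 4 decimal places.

1.1009

For each character, P(unseen after 12) = (6/7)^12 = 0.15727.
By linearity of expectation, E[unseen] = 7·(6/7)^12 = 1.10087.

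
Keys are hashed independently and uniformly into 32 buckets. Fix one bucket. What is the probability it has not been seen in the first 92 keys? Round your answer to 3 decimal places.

0.054

On each key the fixed bucket fails to appear with probability 31/32.
P(still missing after 92) = (31/32)^92 = 0.0539.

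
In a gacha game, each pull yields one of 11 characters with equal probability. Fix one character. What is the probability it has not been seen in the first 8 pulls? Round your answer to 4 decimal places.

0.4665

Each pull misses the fixed character with probability (11-1)/11 = 10/11, independently.
P(still missing after 8) = (10/11)^8 = 0.46651.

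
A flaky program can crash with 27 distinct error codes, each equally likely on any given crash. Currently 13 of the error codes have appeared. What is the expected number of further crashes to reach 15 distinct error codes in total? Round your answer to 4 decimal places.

The wait to go from k to k+1 distinct error codes is geometric with mean 27/(27-k).
Sum over k = 13,...,14: E = 27/14 + 27/13 = 4.00549.

4.0055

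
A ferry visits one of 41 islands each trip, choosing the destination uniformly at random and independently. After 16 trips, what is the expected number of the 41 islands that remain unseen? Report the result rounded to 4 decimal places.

For each island, P(unseen after 16) = (40/41)^16 = 0.67362.
By linearity of expectation, E[unseen] = 41·(40/41)^16 = 27.61862.

27.6186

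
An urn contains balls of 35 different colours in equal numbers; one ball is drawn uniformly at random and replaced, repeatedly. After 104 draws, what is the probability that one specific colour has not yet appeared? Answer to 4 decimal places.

0.0491

Each draw misses the fixed colour with probability (35-1)/35 = 34/35, independently.
P(still missing after 104) = (34/35)^104 = 0.04906.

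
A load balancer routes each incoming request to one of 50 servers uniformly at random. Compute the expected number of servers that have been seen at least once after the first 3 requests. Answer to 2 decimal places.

2.94

For each server, P(seen in 3 requests) = 1 - (49/50)^3 = 0.059.
By linearity of expectation, E[distinct seen] = 50·(1 - (49/50)^3) = 2.940.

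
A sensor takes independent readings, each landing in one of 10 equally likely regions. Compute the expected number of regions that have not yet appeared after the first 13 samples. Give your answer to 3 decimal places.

For each region, P(unseen after 13) = (9/10)^13 = 0.2542.
By linearity of expectation, E[unseen] = 10·(9/10)^13 = 2.5419.

2.542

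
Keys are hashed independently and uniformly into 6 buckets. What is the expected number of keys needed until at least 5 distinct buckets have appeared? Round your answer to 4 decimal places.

8.7000

With k distinct buckets already seen, the next new one arrives after an expected 6/(6-k) keys.
Sum over k = 0,...,4: E = 6/6 + 6/5 + 6/4 + 6/3 + 6/2 = 8.70000.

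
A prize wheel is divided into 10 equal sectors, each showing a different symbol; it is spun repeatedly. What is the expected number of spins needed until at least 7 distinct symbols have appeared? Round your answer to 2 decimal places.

10.96

With k distinct symbols already seen, the next new one arrives after an expected 10/(10-k) spins.
Sum over k = 0,...,6: E = 10/10 + 10/9 + 10/8 + ... + 10/5 + 10/4 = 10.956.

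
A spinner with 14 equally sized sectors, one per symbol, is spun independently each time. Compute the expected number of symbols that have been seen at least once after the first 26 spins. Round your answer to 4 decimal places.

11.9614

For each symbol, P(seen in 26 spins) = 1 - (13/14)^26 = 0.85439.
By linearity of expectation, E[distinct seen] = 14·(1 - (13/14)^26) = 11.96143.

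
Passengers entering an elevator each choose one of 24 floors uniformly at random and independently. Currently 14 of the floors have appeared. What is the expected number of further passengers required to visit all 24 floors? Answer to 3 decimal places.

From k distinct to k+1 distinct takes on average 24/(24-k) passengers.
Sum over k = 14,...,23: E = 24/10 + 24/9 + 24/8 + ... + 24/2 + 24/1 = 70.2952.

70.295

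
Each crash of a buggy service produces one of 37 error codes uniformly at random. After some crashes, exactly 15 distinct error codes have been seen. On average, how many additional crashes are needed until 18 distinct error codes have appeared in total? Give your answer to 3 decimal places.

The wait to go from k to k+1 distinct error codes is geometric with mean 37/(37-k).
Sum over k = 15,...,17: E = 37/22 + 37/21 + 37/20 = 5.2937.

5.294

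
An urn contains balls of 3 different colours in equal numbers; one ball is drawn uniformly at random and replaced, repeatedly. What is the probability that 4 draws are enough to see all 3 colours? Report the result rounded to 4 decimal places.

0.4444

By inclusion–exclusion over which colours are missing,
P(all seen) = Σ_{j=0}^{3} (-1)^j C(3,j)((3-j)/3)^4
= 1.00000 - 0.59259 + 0.03704 - 0.00000
= 0.44444.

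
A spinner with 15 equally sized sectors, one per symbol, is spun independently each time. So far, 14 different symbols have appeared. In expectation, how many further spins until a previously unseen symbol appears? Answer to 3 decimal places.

15.000

The number of spins until the next new symbol is geometric with success probability 1/15, so its mean is 15/1.
E = 15/1 = 15.0000.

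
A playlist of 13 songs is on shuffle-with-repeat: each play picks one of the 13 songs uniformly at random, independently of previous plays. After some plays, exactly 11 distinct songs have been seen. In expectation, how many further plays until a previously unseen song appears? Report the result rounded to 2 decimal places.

6.50

The number of plays until the next new song is geometric with success probability 2/13, so its mean is 13/2.
E = 13/2 = 6.500.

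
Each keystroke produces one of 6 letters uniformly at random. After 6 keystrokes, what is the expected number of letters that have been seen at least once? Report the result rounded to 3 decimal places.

3.991

For each letter, P(seen in 6 keystrokes) = 1 - (5/6)^6 = 0.6651.
By linearity of expectation, E[distinct seen] = 6·(1 - (5/6)^6) = 3.9906.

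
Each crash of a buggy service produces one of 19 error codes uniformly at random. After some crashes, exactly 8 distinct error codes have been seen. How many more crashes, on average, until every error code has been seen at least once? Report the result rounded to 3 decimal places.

From k distinct to k+1 distinct takes on average 19/(19-k) crashes.
Sum over k = 8,...,18: E = 19/11 + 19/10 + 19/9 + ... + 19/2 + 19/1 = 57.3777.

57.378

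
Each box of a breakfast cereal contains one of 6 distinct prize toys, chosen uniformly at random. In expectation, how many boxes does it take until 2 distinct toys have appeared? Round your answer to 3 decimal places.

2.200

With k distinct toys already seen, the next new one arrives after an expected 6/(6-k) boxes.
Sum over k = 0,...,1: E = 6/6 + 6/5 = 2.2000.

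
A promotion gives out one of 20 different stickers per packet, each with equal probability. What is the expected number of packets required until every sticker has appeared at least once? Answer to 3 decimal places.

71.955

Split into phases: going from k distinct to k+1 distinct takes on average 20/(20-k) packets.
E[T] = 20/20 + 20/19 + 20/18 + ... + 20/2 + 20/1 = 20·H_{20}.
H_{20} = 3.5977, so E[T] = 71.9548.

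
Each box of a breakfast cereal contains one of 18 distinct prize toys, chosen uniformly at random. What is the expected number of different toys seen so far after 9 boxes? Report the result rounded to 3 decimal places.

7.239

For each toy, P(seen in 9 boxes) = 1 - (17/18)^9 = 0.4022.
By linearity of expectation, E[distinct seen] = 18·(1 - (17/18)^9) = 7.2388.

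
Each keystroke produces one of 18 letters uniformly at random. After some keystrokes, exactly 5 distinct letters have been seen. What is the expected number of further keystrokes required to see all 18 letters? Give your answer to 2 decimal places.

57.24

From k distinct to k+1 distinct takes on average 18/(18-k) keystrokes.
Sum over k = 5,...,17: E = 18/13 + 18/12 + 18/11 + ... + 18/2 + 18/1 = 57.242.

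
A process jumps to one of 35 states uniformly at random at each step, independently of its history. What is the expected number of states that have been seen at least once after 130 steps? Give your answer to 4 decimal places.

34.1919

For each state, P(seen in 130 steps) = 1 - (34/35)^130 = 0.97691.
By linearity of expectation, E[distinct seen] = 35·(1 - (34/35)^130) = 34.19187.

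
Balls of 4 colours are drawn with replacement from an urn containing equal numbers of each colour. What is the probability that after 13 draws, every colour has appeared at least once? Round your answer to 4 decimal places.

0.9057

By inclusion–exclusion over which colours are missing,
P(all seen) = Σ_{j=0}^{4} (-1)^j C(4,j)((4-j)/4)^13
= 1.00000 - 0.09503 + 0.00073 - 0.00000 + 0.00000
= 0.90570.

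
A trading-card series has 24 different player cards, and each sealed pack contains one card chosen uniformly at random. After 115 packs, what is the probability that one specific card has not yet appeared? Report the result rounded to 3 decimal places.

Each pack misses the fixed card with probability (24-1)/24 = 23/24, independently.
P(still missing after 115) = (23/24)^115 = 0.0075.

0.007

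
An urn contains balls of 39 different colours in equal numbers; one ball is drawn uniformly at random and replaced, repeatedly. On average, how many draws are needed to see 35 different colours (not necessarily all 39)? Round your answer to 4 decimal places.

84.6382

Going from k to k+1 distinct takes a geometric number of draws with mean 39/(39-k).
Sum over k = 0,...,34: E = 39/39 + 39/38 + 39/37 + ... + 39/6 + 39/5 = 84.63818.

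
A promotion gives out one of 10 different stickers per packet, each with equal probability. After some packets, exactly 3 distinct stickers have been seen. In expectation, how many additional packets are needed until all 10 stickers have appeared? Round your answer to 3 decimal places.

From k distinct to k+1 distinct takes on average 10/(10-k) packets.
Sum over k = 3,...,9: E = 10/7 + 10/6 + 10/5 + ... + 10/2 + 10/1 = 25.9286.

25.929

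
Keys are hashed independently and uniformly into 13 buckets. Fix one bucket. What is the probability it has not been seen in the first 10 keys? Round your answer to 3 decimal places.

On each key the fixed bucket fails to appear with probability 12/13.
P(still missing after 10) = (12/13)^10 = 0.4491.

0.449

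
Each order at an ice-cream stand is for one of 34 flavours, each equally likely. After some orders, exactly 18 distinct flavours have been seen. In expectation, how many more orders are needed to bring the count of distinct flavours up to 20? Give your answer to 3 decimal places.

From k distinct to k+1 distinct takes on average 34/(34-k) orders.
Sum over k = 18,...,19: E = 34/16 + 34/15 = 4.3917.

4.392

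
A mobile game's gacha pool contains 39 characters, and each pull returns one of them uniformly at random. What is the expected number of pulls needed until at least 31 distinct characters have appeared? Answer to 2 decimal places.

59.89

With k distinct characters already seen, the next new one arrives after an expected 39/(39-k) pulls.
Sum over k = 0,...,30: E = 39/39 + 39/38 + 39/37 + ... + 39/10 + 39/9 = 59.892.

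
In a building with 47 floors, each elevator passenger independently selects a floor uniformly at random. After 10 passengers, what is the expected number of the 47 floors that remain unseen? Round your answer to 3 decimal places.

For each floor, P(unseen after 10) = (46/47)^10 = 0.8065.
By linearity of expectation, E[unseen] = 47·(46/47)^10 = 37.9051.

37.905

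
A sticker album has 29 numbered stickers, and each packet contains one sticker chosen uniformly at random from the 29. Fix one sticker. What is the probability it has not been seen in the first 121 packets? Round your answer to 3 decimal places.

On each packet the fixed sticker fails to appear with probability 28/29.
P(still missing after 121) = (28/29)^121 = 0.0143.

0.014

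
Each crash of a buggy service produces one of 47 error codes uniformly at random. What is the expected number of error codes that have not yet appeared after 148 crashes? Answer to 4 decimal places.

For each error code, P(unseen after 148) = (46/47)^148 = 0.04146.
By linearity of expectation, E[unseen] = 47·(46/47)^148 = 1.94883.

1.9488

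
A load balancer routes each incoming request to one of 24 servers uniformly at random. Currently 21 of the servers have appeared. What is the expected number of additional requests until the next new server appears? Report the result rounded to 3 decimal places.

The number of requests until the next new server is geometric with success probability 3/24, so its mean is 24/3.
E = 24/3 = 8.0000.

8.000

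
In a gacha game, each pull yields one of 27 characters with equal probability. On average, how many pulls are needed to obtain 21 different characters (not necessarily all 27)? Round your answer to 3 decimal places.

38.919

With k distinct characters already seen, the next new one arrives after an expected 27/(27-k) pulls.
Sum over k = 0,...,20: E = 27/27 + 27/26 + 27/25 + ... + 27/8 + 27/7 = 38.9193.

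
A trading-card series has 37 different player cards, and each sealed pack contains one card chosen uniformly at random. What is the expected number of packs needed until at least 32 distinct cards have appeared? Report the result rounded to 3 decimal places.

70.975

With k distinct cards already seen, the next new one arrives after an expected 37/(37-k) packs.
Sum over k = 0,...,31: E = 37/37 + 37/36 + 37/35 + ... + 37/7 + 37/6 = 70.9754.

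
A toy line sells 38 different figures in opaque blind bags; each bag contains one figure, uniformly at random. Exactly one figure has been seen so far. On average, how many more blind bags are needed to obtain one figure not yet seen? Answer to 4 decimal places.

Each blind bag yields a new figure with probability (38-1)/38 = 37/38, so the wait is geometric with mean 38/37.
E = 38/37 = 1.02703.

1.0270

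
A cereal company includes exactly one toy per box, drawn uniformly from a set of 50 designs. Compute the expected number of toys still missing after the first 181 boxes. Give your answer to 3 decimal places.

For each toy, P(unseen after 181) = (49/50)^181 = 0.0258.
By linearity of expectation, E[unseen] = 50·(49/50)^181 = 1.2909.

1.291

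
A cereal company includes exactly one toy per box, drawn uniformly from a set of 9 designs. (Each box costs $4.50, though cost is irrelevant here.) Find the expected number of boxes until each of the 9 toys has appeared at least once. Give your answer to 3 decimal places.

25.461

After k distinct toys have appeared, the next box gives a new one with probability (9-k)/9, so the expected wait for the (k+1)-th is 9/(9-k).
E[T] = 9/9 + 9/8 + 9/7 + ... + 9/2 + 9/1 = 9·H_{9}.
H_{9} = 2.8290, so E[T] = 25.4607.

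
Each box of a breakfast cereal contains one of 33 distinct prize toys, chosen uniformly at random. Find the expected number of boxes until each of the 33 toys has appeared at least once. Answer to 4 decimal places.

Split into phases: going from k distinct to k+1 distinct takes on average 33/(33-k) boxes.
E[T] = 33/33 + 33/32 + 33/31 + ... + 33/2 + 33/1 = 33·H_{33}.
H_{33} = 4.08880, so E[T] = 134.93034.

134.9303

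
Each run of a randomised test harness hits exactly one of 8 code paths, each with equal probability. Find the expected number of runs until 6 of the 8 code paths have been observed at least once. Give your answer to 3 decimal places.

With k distinct code paths already seen, the next new one arrives after an expected 8/(8-k) runs.
Sum over k = 0,...,5: E = 8/8 + 8/7 + 8/6 + 8/5 + 8/4 + 8/3 = 9.7429.

9.743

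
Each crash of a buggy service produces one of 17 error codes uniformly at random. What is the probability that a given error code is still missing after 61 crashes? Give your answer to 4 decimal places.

On each crash the fixed error code fails to appear with probability 16/17.
P(still missing after 61) = (16/17)^61 = 0.02477.

0.0248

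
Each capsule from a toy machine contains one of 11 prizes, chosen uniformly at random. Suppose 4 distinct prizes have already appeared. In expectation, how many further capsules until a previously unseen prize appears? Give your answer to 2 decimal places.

Each capsule yields a new prize with probability (11-4)/11 = 7/11, so the wait is geometric with mean 11/7.
E = 11/7 = 1.571.

1.57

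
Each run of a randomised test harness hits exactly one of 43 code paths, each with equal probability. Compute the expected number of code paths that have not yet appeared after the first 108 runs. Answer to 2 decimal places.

For each code path, P(unseen after 108) = (42/43)^108 = 0.079.
By linearity of expectation, E[unseen] = 43·(42/43)^108 = 3.387.

3.39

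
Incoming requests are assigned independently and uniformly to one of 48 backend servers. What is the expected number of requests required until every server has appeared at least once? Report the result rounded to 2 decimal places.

The wait to go from k to k+1 distinct servers is geometric with mean 48/(48-k).
E[T] = 48/48 + 48/47 + 48/46 + ... + 48/2 + 48/1 = 48·H_{48}.
H_{48} = 4.459, so E[T] = 214.022.

214.02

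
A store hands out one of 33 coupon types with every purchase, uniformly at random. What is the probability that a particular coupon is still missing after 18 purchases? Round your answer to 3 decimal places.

0.575

On each purchase the fixed coupon fails to appear with probability 32/33.
P(still missing after 18) = (32/33)^18 = 0.5747.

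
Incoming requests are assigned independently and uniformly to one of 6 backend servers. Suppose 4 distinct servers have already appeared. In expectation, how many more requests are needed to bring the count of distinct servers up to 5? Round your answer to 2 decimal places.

The wait to go from k to k+1 distinct servers is geometric with mean 6/(6-k).
Only the k = 4 term is needed: E = 6/2 = 3.000.

3.00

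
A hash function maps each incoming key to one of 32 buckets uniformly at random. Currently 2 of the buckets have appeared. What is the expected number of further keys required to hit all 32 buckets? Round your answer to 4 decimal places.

127.8396

The wait to go from k to k+1 distinct buckets is geometric with mean 32/(32-k).
Sum over k = 2,...,31: E = 32/30 + 32/29 + 32/28 + ... + 32/2 + 32/1 = 127.83959.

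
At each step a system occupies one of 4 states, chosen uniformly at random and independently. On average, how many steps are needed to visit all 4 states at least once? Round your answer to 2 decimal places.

After k distinct states have appeared, the next step gives a new one with probability (4-k)/4, so the expected wait for the (k+1)-th is 4/(4-k).
E[T] = 4/4 + 4/3 + 4/2 + 4/1 = 4·H_{4}.
H_{4} = 2.083, so E[T] = 8.333.

8.33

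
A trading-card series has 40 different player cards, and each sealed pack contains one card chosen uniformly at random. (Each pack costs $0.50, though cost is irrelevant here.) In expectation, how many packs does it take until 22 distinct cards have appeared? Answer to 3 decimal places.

31.337

Going from k to k+1 distinct takes a geometric number of packs with mean 40/(40-k).
Sum over k = 0,...,21: E = 40/40 + 40/39 + 40/38 + ... + 40/20 + 40/19 = 31.3374.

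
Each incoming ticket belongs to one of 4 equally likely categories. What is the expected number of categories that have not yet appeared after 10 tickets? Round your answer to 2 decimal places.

0.23

For each category, P(unseen after 10) = (3/4)^10 = 0.056.
By linearity of expectation, E[unseen] = 4·(3/4)^10 = 0.225.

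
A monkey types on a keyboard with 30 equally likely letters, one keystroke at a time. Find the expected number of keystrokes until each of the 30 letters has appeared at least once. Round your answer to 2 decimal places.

119.85

After k distinct letters have appeared, the next keystroke gives a new one with probability (30-k)/30, so the expected wait for the (k+1)-th is 30/(30-k).
E[T] = 30/30 + 30/29 + 30/28 + ... + 30/2 + 30/1 = 30·H_{30}.
H_{30} = 3.995, so E[T] = 119.850.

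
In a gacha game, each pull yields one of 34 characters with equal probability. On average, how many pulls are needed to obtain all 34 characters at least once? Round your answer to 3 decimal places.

140.019

After k distinct characters have appeared, the next pull gives a new one with probability (34-k)/34, so the expected wait for the (k+1)-th is 34/(34-k).
E[T] = 34/34 + 34/33 + 34/32 + ... + 34/2 + 34/1 = 34·H_{34}.
H_{34} = 4.1182, so E[T] = 140.0191.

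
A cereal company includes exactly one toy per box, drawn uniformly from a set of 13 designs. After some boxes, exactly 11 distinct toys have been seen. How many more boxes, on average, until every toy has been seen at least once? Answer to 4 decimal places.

The wait to go from k to k+1 distinct toys is geometric with mean 13/(13-k).
Sum over k = 11,...,12: E = 13/2 + 13/1 = 19.50000.

19.5000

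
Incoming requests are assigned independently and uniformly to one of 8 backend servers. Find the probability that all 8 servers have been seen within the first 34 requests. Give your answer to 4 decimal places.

By inclusion–exclusion over which servers are missing,
P(all seen) = Σ_{j=0}^{8} (-1)^j C(8,j)((8-j)/8)^34
= 1.00000 - 0.08538 + 0.00158 - 0.00001 + 0.00000 - 0.00000 + 0.00000 - 0.00000 + 0.00000
= 0.91619.

0.9162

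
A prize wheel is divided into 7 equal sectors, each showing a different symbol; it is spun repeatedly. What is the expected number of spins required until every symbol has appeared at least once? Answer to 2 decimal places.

18.15

After k distinct symbols have appeared, the next spin gives a new one with probability (7-k)/7, so the expected wait for the (k+1)-th is 7/(7-k).
E[T] = 7/7 + 7/6 + 7/5 + ... + 7/2 + 7/1 = 7·H_{7}.
H_{7} = 2.593, so E[T] = 18.150.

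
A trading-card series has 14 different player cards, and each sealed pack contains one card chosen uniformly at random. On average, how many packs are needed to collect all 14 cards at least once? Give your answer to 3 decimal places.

The wait to go from k to k+1 distinct cards is geometric with mean 14/(14-k).
E[T] = 14/14 + 14/13 + 14/12 + ... + 14/2 + 14/1 = 14·H_{14}.
H_{14} = 3.2516, so E[T] = 45.5219.

45.522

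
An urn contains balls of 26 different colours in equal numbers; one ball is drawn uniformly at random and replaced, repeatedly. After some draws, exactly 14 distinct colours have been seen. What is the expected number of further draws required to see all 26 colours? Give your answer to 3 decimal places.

80.683

From k distinct to k+1 distinct takes on average 26/(26-k) draws.
Sum over k = 14,...,25: E = 26/12 + 26/11 + 26/10 + ... + 26/2 + 26/1 = 80.6835.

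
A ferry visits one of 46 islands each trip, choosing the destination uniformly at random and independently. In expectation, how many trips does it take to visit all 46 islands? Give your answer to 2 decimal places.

203.17

After k distinct islands have appeared, the next trip gives a new one with probability (46-k)/46, so the expected wait for the (k+1)-th is 46/(46-k).
E[T] = 46/46 + 46/45 + 46/44 + ... + 46/2 + 46/1 = 46·H_{46}.
H_{46} = 4.417, so E[T] = 203.168.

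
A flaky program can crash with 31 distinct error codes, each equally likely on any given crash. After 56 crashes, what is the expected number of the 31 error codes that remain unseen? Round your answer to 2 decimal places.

For each error code, P(unseen after 56) = (30/31)^56 = 0.159.
By linearity of expectation, E[unseen] = 31·(30/31)^56 = 4.942.

4.94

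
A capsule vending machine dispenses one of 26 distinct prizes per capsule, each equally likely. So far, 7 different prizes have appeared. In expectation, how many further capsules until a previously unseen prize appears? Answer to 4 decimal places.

1.3684

The number of capsules until the next new prize is geometric with success probability 19/26, so its mean is 26/19.
E = 26/19 = 1.36842.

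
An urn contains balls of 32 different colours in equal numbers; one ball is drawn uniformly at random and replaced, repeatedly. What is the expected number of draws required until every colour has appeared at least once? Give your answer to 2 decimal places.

Split into phases: going from k distinct to k+1 distinct takes on average 32/(32-k) draws.
E[T] = 32/32 + 32/31 + 32/30 + ... + 32/2 + 32/1 = 32·H_{32}.
H_{32} = 4.058, so E[T] = 129.872.

129.87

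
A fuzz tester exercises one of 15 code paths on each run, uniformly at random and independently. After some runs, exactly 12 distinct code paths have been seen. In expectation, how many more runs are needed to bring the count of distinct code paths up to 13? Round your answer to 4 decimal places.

5.0000

With k distinct code paths already seen, the next new one takes an expected 15/(15-k) runs.
Only the k = 12 term is needed: E = 15/3 = 5.00000.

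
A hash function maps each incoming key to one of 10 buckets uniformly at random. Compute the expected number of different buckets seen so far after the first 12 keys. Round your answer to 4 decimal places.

7.1757

For each bucket, P(seen in 12 keys) = 1 - (9/10)^12 = 0.71757.
By linearity of expectation, E[distinct seen] = 10·(1 - (9/10)^12) = 7.17570.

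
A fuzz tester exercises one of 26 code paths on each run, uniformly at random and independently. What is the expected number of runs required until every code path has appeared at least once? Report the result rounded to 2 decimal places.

The wait to go from k to k+1 distinct code paths is geometric with mean 26/(26-k).
E[T] = 26/26 + 26/25 + 26/24 + ... + 26/2 + 26/1 = 26·H_{26}.
H_{26} = 3.854, so E[T] = 100.215.

100.21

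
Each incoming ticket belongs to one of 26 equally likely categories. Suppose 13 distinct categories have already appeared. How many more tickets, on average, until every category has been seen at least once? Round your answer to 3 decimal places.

From k distinct to k+1 distinct takes on average 26/(26-k) tickets.
Sum over k = 13,...,25: E = 26/13 + 26/12 + 26/11 + ... + 26/2 + 26/1 = 82.6835.

82.683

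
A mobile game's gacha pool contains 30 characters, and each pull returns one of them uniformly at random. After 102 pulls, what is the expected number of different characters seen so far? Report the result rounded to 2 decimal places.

29.06

For each character, P(seen in 102 pulls) = 1 - (29/30)^102 = 0.969.
By linearity of expectation, E[distinct seen] = 30·(1 - (29/30)^102) = 29.055.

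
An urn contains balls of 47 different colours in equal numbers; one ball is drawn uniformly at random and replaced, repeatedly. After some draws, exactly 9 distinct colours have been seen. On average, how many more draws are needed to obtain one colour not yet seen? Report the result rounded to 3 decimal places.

1.237

The number of draws until the next new colour is geometric with success probability 38/47, so its mean is 47/38.
E = 47/38 = 1.2368.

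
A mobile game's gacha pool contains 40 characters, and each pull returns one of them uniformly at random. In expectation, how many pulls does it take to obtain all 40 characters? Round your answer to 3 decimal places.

171.142

Split into phases: going from k distinct to k+1 distinct takes on average 40/(40-k) pulls.
E[T] = 40/40 + 40/39 + 40/38 + ... + 40/2 + 40/1 = 40·H_{40}.
H_{40} = 4.2785, so E[T] = 171.1417.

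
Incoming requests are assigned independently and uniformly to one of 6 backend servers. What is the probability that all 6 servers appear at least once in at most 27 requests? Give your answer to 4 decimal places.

0.9566

By inclusion–exclusion over which servers are missing,
P(all seen) = Σ_{j=0}^{6} (-1)^j C(6,j)((6-j)/6)^27
= 1.00000 - 0.04368 + 0.00026 - 0.00000 + 0.00000 - 0.00000 + 0.00000
= 0.95659.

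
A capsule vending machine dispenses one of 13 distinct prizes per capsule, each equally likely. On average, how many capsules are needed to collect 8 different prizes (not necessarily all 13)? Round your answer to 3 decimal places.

With k distinct prizes already seen, the next new one arrives after an expected 13/(13-k) capsules.
Sum over k = 0,...,7: E = 13/13 + 13/12 + 13/11 + ... + 13/7 + 13/6 = 11.6584.

11.658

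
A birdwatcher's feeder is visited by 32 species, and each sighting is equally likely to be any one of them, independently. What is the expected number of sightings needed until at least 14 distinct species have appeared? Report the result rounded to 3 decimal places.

With k distinct species already seen, the next new one arrives after an expected 32/(32-k) sightings.
Sum over k = 0,...,13: E = 32/32 + 32/31 + 32/30 + ... + 32/20 + 32/19 = 18.0284.

18.028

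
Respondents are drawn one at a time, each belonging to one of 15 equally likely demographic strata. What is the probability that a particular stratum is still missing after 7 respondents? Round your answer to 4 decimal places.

On each respondent the fixed stratum fails to appear with probability 14/15.
P(still missing after 7) = (14/15)^7 = 0.61696.

0.6170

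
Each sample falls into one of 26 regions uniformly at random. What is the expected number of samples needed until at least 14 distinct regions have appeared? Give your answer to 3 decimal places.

19.531

With k distinct regions already seen, the next new one arrives after an expected 26/(26-k) samples.
Sum over k = 0,...,13: E = 26/26 + 26/25 + 26/24 + ... + 26/14 + 26/13 = 19.5314.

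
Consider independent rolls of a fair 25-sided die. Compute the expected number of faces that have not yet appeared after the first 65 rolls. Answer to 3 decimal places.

For each face, P(unseen after 65) = (24/25)^65 = 0.0704.
By linearity of expectation, E[unseen] = 25·(24/25)^65 = 1.7602.

1.760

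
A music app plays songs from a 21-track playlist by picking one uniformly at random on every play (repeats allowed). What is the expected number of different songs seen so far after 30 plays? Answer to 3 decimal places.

For each song, P(seen in 30 plays) = 1 - (20/21)^30 = 0.7686.
By linearity of expectation, E[distinct seen] = 21·(1 - (20/21)^30) = 16.1411.

16.141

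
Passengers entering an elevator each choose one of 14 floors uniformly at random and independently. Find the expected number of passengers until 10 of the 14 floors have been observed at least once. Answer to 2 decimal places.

Going from k to k+1 distinct takes a geometric number of passengers with mean 14/(14-k).
Sum over k = 0,...,9: E = 14/14 + 14/13 + 14/12 + ... + 14/6 + 14/5 = 16.355.

16.36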